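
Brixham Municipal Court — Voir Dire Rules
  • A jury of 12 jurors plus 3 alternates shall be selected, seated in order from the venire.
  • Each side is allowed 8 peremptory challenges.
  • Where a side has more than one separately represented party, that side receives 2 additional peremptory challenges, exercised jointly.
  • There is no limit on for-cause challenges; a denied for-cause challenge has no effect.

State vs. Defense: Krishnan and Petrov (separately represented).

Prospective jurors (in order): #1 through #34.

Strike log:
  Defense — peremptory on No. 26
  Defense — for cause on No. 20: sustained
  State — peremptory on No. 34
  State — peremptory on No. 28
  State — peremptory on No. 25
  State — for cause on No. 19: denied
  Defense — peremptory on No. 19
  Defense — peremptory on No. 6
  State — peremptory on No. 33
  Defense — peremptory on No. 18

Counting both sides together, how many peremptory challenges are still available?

State allotment: 8. Defense allotment: 8 base + 2 multi-party = 10.
State peremptories used: #34, #28, #25, #33 — 4 (the for-cause on #19 doesn't count).
Defense peremptories used: #26, #19, #6, #18 — 4 (the for-cause on #20 doesn't count).
Remaining: (8 − 4) + (10 − 4) = 10.

10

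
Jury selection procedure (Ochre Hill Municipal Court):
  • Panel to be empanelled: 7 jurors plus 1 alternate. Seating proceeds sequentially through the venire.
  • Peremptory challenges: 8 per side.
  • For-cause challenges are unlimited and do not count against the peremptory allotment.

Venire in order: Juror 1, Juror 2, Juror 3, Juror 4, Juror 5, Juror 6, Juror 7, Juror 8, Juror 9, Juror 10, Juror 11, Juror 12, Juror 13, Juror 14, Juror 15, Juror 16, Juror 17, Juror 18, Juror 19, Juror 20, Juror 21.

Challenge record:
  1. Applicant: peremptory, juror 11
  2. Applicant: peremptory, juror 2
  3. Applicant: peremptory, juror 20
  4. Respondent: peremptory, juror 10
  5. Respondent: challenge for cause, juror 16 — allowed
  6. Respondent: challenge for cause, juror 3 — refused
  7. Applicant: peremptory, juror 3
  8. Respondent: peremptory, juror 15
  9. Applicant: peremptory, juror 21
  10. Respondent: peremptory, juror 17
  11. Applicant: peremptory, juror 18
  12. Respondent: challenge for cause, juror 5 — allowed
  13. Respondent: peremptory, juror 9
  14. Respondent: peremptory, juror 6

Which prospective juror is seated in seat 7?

14

Removed: #2, #3, #5, #6, #9, #10, #11, #15, #16, #17, #18, #20, #21.
Seating in order: seats 1–7 → #1, #4, #7, #8, #12, #13, #14; alternates → #19.
So seat 7 is #14.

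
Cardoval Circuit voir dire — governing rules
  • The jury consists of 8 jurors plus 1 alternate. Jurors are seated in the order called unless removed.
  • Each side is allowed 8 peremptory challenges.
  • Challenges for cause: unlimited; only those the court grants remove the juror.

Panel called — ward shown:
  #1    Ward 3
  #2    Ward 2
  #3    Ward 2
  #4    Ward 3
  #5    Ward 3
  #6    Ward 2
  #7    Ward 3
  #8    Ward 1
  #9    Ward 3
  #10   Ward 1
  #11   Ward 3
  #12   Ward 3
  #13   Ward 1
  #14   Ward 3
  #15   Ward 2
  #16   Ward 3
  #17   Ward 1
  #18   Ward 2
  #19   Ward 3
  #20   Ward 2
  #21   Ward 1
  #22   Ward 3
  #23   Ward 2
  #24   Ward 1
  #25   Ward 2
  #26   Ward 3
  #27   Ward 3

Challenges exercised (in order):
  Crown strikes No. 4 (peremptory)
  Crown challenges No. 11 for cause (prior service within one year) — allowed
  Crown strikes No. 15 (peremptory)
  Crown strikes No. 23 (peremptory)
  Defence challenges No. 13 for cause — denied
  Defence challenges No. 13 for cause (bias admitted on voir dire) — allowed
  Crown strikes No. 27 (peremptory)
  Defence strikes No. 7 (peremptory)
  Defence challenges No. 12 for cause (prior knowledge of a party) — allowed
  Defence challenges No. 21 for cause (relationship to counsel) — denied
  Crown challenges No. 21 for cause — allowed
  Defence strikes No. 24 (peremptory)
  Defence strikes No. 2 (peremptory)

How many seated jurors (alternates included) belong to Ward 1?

2

Removed: #2, #4, #7, #11, #12, #13, #15, #21, #23, #24, #27.
Seated (9 incl. alternates): #1, #3, #5, #6, #8, #9, #10, #14, #16.
Of those, in Ward 1: #8, #10 → 2.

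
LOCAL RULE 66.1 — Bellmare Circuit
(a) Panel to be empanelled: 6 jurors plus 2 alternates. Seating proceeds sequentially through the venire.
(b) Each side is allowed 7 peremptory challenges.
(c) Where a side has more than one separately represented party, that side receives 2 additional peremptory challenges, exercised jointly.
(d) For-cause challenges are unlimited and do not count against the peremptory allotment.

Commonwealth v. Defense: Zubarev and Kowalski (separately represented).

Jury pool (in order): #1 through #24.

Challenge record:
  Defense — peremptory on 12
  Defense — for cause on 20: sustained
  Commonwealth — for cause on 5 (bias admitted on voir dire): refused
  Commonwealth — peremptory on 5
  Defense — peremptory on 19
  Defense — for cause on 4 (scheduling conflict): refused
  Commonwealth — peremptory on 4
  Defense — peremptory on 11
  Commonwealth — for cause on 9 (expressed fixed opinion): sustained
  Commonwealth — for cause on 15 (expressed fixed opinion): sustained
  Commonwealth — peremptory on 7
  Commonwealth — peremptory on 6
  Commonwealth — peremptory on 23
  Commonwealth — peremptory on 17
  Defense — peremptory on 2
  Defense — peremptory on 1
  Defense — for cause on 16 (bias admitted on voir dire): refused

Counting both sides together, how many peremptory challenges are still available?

5

Commonwealth allotment: 7. Defense allotment: 7 base + 2 multi-party = 9.
Commonwealth peremptories used: #5, #4, #7, #6, #23, #17 — 6 (for-cause on #5, #9, #15 don't count).
Defense peremptories used: #12, #19, #11, #2, #1 — 5 (for-cause on #20, #4, #16 don't count).
Remaining: (7 − 6) + (9 − 5) = 5.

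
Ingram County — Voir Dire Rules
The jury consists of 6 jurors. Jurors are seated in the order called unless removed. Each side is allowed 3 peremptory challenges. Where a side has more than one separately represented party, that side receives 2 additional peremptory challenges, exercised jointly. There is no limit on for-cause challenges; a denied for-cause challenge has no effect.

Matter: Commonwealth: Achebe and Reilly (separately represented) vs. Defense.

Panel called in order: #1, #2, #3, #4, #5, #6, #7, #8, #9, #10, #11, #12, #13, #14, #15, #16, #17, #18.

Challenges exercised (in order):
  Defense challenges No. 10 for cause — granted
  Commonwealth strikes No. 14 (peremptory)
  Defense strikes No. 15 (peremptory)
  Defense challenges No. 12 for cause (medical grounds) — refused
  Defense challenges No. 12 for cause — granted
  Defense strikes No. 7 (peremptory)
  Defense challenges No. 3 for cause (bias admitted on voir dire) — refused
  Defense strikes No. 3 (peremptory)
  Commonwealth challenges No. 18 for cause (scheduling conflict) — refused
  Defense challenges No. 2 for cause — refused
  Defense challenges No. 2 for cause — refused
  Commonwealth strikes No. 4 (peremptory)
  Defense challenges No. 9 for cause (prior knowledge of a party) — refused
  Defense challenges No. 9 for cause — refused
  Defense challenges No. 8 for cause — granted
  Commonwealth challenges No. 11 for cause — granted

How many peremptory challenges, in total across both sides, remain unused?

Commonwealth allotment: 3 base + 2 multi-party = 5. Defense allotment: 3.
Commonwealth peremptories used: #14, #4 — 2 (for-cause on #18, #11 don't count).
Defense peremptories used: #15, #7, #3 — 3 (for-cause on #10, #12, #12, #3, #2, #2, #9, #9, #8 don't count).
Remaining: (5 − 2) + (3 − 3) = 3.

3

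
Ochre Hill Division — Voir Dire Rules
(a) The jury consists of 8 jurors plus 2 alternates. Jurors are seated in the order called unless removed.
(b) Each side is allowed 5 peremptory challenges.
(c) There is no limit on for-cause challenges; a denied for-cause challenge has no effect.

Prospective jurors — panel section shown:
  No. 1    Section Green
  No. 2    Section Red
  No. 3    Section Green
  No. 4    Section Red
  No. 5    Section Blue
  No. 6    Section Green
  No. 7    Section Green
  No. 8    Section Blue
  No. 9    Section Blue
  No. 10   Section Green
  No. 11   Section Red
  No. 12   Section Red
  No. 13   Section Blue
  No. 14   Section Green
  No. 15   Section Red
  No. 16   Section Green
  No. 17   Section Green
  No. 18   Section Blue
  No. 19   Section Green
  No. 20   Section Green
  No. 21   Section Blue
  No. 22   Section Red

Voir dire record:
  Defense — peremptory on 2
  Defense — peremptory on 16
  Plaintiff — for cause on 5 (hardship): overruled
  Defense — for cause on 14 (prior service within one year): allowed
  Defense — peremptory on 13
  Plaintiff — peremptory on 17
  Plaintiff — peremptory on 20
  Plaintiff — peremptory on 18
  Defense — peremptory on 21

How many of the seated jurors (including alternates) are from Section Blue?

3

Removed: #2, #13, #14, #16, #17, #18, #20, #21.
Seated (10 incl. alternates): #1, #3, #4, #5, #6, #7, #8, #9, #10, #11.
Of those, in Section Blue: #5, #8, #9 → 3.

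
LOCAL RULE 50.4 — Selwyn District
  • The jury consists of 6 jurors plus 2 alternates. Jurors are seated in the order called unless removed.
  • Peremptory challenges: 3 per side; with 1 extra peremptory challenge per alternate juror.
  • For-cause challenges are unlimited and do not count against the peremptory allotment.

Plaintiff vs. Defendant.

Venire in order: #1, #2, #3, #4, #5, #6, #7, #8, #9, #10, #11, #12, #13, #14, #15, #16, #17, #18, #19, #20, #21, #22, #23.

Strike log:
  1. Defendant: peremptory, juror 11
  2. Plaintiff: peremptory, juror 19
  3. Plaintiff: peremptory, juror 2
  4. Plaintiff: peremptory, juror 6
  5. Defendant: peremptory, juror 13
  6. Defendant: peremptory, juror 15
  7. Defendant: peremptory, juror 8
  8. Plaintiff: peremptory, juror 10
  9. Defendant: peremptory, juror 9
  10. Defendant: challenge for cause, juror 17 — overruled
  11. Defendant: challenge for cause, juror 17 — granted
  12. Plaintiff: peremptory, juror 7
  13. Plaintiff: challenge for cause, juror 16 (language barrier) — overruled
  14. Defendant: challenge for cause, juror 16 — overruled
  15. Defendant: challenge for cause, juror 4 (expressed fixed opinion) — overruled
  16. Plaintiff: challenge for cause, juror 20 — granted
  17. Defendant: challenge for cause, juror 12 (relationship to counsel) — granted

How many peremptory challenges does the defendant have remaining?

Defendant allotment: 3 base + 1 × 2 alternates = 5.
Defendant peremptories used: #11, #13, #15, #8, #9 — 5 (for-cause on #17, #17, #16, #4, #12 don't count).
Remaining: 5 − 5 = 0.

0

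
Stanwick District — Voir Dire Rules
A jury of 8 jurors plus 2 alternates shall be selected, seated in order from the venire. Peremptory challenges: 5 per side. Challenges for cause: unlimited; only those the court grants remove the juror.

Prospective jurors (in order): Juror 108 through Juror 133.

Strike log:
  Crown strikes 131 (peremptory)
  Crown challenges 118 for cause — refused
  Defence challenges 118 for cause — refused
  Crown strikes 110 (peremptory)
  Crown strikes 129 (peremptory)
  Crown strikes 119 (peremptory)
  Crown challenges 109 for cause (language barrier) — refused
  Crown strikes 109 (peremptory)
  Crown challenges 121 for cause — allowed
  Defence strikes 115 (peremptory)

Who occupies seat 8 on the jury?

Removed: #109, #110, #115, #119, #121, #129, #131. (#118 stays — for-cause denied.)
Filling seats in venire order through position 8: #108, #111, #112, #113, #114, #116, #117, #118.
So seat 8 is #118.

118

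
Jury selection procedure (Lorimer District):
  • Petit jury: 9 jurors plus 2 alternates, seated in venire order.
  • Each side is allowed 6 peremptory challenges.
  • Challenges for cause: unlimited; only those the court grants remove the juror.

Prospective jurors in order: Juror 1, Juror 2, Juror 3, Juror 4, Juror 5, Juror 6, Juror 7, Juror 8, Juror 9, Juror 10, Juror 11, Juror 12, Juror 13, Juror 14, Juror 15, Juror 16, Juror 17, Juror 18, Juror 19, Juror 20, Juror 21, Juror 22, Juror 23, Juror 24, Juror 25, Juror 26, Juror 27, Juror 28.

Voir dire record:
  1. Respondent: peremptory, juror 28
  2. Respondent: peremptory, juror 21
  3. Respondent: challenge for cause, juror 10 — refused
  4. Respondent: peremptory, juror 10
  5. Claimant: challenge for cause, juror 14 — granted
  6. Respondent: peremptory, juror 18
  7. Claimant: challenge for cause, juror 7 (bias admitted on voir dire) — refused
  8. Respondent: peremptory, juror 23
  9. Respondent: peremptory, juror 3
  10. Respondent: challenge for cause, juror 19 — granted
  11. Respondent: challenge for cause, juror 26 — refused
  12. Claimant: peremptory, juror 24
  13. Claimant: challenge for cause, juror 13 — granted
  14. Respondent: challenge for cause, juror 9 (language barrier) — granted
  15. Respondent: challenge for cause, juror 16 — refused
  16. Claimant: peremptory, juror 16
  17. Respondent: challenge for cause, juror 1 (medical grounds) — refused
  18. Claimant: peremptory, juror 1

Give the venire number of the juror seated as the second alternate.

20

Removed: #1, #3, #9, #10, #13, #14, #16, #18, #19, #21, #23, #24, #28. (#7, #26 stay — for-cause denied.)
Seating in order: seats 1–9 → #2, #4, #5, #6, #7, #8, #11, #12, #15; alternates → #17, #20.
So alternate 2 is #20.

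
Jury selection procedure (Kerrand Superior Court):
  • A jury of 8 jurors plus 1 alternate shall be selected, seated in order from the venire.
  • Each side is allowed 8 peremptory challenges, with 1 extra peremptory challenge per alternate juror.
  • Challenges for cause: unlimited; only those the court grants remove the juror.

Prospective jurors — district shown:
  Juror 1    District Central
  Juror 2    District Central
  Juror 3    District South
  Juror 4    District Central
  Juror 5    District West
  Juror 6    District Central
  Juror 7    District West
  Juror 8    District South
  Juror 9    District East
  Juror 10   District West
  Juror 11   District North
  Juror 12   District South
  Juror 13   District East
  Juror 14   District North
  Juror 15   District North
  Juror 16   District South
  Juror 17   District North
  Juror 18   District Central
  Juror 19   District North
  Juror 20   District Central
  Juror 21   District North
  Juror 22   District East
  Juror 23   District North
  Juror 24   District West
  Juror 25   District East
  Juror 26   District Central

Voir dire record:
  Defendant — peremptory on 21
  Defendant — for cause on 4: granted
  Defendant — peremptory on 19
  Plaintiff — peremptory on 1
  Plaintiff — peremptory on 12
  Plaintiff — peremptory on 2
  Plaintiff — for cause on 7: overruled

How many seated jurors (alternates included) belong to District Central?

1

Removed: #1, #2, #4, #12, #19, #21.
Seated (9 incl. alternates): #3, #5, #6, #7, #8, #9, #10, #11, #13.
Of those, in District Central: #6 → 1.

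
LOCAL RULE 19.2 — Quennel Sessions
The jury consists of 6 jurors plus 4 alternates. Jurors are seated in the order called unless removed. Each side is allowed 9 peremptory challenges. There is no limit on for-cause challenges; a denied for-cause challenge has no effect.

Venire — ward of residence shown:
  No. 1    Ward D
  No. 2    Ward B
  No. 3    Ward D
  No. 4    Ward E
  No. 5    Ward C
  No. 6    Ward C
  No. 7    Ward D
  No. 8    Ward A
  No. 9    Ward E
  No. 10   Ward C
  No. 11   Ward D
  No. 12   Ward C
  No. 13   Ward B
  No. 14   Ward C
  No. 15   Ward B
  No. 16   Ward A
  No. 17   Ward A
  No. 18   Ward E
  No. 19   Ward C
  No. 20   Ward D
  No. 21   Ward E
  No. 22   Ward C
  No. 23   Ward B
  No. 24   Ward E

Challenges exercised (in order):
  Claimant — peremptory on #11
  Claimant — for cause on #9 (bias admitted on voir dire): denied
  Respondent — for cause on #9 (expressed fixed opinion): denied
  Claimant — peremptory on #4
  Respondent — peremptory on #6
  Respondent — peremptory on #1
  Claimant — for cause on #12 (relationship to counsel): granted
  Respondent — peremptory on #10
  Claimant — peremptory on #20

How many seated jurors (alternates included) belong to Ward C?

Removed: #1, #4, #6, #10, #11, #12, #20.
Seated (10 incl. alternates): #2, #3, #5, #7, #8, #9, #13, #14, #15, #16.
Of those, in Ward C: #5, #14 → 2.

2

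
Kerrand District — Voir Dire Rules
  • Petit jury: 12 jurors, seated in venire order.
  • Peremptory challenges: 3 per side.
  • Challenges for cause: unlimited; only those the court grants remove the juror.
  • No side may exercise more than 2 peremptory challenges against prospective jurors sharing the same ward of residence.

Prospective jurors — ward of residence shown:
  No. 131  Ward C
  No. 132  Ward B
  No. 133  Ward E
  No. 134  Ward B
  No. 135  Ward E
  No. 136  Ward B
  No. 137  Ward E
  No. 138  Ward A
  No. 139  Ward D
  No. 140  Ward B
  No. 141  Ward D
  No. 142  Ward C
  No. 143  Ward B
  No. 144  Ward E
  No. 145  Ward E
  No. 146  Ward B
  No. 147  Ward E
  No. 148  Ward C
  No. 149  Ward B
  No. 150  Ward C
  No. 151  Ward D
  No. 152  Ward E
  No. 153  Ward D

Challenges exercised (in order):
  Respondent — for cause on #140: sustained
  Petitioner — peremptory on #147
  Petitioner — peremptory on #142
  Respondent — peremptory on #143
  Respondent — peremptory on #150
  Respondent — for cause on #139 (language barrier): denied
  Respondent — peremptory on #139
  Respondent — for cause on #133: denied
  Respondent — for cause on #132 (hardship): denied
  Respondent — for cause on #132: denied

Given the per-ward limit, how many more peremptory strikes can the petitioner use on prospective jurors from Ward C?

Petitioner peremptories so far: #147, #142 — 2 of 3 used, 1 left overall.
Against Ward C: #142 — 1 used; per-ward cap 2 leaves 1.
Binding limit: min(1, 1) = 1.

1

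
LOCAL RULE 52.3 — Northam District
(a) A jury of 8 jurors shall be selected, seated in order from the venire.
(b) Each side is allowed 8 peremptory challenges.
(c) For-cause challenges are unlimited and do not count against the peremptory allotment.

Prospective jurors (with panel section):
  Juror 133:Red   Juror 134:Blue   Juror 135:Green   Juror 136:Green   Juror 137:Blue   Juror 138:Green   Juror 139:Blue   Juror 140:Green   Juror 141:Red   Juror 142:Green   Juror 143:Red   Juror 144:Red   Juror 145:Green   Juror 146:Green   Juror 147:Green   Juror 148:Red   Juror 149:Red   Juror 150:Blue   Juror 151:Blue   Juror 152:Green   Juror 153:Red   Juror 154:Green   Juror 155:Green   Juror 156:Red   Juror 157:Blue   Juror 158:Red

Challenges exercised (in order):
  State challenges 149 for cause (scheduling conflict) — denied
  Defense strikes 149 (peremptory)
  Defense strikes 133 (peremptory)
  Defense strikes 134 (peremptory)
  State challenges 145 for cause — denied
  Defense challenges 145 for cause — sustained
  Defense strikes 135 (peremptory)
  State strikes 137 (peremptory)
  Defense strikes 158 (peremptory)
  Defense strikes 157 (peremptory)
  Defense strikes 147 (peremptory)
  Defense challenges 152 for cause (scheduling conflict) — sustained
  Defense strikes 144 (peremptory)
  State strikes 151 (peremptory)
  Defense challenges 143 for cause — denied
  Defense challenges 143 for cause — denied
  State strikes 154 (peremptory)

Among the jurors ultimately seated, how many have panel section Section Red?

2

Removed: #133, #134, #135, #137, #144, #145, #147, #149, #151, #152, #154, #157, #158.
Seated jurors 1–8: #136, #138, #139, #140, #141, #142, #143, #146.
Of those, in Section Red: #141, #143 → 2.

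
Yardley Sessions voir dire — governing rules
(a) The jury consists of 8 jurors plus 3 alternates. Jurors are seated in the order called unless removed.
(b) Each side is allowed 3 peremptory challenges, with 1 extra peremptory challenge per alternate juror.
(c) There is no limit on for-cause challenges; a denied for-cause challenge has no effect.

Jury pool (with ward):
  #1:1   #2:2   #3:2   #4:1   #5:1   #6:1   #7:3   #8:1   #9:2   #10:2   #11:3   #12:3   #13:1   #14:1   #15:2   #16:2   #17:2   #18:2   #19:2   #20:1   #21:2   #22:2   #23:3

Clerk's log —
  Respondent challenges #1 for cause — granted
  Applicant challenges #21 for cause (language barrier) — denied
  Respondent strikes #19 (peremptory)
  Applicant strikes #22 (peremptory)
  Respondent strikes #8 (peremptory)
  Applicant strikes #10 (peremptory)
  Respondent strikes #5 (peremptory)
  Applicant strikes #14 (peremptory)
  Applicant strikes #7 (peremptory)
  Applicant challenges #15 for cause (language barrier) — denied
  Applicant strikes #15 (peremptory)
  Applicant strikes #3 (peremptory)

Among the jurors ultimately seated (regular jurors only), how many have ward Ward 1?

Removed: #1, #3, #5, #7, #8, #10, #14, #15, #19, #22.
Seated jurors 1–8: #2, #4, #6, #9, #11, #12, #13, #16 (alternates #17, #18, #20 not counted).
Of those, in Ward 1: #4, #6, #13 → 3.

3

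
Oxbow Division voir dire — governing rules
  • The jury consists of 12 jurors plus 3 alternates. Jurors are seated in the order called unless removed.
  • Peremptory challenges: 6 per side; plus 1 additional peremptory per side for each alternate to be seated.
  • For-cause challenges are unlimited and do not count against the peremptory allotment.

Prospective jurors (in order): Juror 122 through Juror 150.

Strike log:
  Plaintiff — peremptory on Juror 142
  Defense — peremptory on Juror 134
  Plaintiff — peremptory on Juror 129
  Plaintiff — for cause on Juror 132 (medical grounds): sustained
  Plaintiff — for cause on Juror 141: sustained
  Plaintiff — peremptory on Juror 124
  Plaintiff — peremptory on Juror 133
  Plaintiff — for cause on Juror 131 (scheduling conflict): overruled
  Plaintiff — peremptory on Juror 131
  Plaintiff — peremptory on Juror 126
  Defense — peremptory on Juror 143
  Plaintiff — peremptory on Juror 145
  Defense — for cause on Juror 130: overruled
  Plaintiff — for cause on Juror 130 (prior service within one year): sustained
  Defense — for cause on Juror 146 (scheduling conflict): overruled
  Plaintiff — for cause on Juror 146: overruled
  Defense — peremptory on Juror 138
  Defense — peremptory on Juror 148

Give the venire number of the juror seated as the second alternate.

149

Removed: #124, #126, #129, #130, #131, #132, #133, #134, #138, #141, #142, #143, #145, #148. (#146 stays — for-cause denied.)
Seating in order: seats 1–12 → #122, #123, #125, #127, #128, #135, #136, #137, #139, #140, #144, #146; alternates → #147, #149, #150.
So alternate 2 is #149.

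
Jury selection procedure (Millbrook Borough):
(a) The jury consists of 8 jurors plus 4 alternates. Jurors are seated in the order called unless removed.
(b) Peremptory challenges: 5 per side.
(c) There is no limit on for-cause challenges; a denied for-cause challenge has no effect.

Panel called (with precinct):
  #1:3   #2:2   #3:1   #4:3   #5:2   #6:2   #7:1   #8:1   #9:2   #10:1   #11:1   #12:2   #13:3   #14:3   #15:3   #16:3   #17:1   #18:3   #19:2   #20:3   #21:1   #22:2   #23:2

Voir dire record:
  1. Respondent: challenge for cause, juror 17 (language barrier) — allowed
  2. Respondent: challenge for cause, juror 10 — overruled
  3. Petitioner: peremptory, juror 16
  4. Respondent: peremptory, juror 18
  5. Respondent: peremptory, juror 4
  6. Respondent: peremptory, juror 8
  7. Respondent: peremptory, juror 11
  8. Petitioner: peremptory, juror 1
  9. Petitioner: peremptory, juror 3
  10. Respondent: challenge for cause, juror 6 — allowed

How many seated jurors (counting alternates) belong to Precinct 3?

4

Removed: #1, #3, #4, #6, #8, #11, #16, #17, #18.
Seated (12 incl. alternates): #2, #5, #7, #9, #10, #12, #13, #14, #15, #19, #20, #21.
Of those, in Precinct 3: #13, #14, #15, #20 → 4.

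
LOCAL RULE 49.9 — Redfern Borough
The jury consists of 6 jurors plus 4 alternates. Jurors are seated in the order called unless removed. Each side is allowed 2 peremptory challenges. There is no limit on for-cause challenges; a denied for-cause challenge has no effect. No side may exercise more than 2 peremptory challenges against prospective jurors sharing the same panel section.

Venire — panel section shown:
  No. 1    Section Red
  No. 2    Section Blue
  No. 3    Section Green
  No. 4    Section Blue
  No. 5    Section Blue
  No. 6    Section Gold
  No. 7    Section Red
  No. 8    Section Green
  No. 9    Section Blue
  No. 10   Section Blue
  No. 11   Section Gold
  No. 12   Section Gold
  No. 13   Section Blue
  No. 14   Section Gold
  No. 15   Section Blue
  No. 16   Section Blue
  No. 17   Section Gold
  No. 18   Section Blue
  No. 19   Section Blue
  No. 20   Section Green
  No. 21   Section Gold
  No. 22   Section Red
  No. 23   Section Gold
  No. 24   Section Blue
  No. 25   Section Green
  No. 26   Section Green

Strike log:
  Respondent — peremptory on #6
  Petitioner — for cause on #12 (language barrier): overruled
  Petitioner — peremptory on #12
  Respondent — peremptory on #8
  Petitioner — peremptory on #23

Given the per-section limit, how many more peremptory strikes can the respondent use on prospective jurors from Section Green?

0

Respondent peremptories so far: #6, #8 — 2 of 2 used, 0 left overall.
Against Section Green: #8 — 1 used; per-section cap 2 leaves 1.
Binding limit: min(0, 1) = 0.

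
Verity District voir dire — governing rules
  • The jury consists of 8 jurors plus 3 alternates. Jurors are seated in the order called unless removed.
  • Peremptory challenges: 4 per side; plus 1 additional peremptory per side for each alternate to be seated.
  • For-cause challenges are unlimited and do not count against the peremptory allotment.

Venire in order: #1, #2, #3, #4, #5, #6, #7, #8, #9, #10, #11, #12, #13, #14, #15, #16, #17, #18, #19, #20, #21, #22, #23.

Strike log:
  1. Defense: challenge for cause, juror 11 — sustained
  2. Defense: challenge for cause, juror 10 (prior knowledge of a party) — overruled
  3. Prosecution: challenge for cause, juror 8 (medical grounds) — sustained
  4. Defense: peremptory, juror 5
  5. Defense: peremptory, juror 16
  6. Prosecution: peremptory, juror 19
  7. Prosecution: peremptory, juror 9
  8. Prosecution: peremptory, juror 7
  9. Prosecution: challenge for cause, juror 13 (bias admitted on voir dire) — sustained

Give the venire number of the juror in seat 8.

Removed: #5, #7, #8, #9, #11, #13, #16, #19. (#10 stays — for-cause denied.)
Seating in order: seats 1–8 → #1, #2, #3, #4, #6, #10, #12, #14; alternates → #15, #17, #18.
So seat 8 is #14.

14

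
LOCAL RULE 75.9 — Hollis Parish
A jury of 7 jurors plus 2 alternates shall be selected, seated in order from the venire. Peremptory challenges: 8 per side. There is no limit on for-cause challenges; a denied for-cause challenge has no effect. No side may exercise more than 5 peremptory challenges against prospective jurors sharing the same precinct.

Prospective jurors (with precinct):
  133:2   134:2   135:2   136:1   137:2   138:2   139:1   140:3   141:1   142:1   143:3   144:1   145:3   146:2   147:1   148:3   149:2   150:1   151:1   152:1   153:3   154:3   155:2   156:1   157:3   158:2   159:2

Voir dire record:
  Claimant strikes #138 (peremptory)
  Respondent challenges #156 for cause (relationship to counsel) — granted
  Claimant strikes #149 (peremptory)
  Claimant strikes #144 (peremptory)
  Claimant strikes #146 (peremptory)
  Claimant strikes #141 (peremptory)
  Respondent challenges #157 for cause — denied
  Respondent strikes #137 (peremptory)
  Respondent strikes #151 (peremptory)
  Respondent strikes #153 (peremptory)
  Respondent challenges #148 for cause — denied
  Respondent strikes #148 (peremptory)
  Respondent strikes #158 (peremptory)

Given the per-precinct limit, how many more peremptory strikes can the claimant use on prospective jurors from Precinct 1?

3

Claimant peremptories so far: #138, #149, #144, #146, #141 — 5 of 8 used, 3 left overall.
Against Precinct 1: #144, #141 — 2 used; per-precinct cap 5 leaves 3.
Binding limit: min(3, 3) = 3.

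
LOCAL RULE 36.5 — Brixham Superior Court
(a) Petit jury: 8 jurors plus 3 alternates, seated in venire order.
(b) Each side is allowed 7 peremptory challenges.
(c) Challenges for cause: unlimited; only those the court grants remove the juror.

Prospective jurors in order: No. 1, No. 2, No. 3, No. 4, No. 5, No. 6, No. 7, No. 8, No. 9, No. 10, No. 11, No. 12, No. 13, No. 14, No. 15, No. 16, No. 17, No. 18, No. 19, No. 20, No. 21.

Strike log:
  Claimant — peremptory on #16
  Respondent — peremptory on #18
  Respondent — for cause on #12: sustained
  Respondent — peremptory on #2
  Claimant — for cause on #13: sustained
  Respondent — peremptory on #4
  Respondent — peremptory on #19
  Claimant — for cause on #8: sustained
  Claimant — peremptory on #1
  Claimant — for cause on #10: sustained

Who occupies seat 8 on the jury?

15

Removed: #1, #2, #4, #8, #10, #12, #13, #16, #18, #19.
Seating in order: seats 1–8 → #3, #5, #6, #7, #9, #11, #14, #15; alternates → #17, #20, #21.
So seat 8 is #15.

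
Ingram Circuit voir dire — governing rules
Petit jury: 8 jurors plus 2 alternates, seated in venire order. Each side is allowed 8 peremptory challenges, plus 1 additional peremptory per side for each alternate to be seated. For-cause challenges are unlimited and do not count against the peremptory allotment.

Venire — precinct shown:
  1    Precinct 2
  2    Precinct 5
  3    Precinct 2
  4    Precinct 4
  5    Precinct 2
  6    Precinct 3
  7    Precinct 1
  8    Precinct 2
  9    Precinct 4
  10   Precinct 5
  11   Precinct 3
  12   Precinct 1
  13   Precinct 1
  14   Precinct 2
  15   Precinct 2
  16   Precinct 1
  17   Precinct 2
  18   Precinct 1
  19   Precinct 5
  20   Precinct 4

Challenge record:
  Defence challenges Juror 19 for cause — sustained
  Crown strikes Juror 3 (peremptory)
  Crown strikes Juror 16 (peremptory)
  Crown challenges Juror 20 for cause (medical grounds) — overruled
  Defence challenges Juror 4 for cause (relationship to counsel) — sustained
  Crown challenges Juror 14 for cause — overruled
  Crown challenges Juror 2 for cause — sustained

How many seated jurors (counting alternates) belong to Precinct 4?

Removed: #2, #3, #4, #16, #19.
Seated (10 incl. alternates): #1, #5, #6, #7, #8, #9, #10, #11, #12, #13.
Of those, in Precinct 4: #9 → 1.

1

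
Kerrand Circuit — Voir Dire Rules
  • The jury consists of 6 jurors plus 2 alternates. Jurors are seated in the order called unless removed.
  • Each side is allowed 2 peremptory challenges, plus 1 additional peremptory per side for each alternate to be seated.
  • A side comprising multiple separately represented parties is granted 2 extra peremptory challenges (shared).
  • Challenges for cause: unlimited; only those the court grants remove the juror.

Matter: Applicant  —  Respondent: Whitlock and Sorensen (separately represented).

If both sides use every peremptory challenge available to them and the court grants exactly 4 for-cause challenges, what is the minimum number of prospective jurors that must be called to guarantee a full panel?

Seats to fill: 6 + 2 alternates = 8.
Peremptories — Applicant: 2 + 1×2 = 4; Respondent: 2 + 1×2 + 2 = 6; total 10.
For-cause removals: 4.
Minimum venire: 8 + 10 + 4 = 22.

22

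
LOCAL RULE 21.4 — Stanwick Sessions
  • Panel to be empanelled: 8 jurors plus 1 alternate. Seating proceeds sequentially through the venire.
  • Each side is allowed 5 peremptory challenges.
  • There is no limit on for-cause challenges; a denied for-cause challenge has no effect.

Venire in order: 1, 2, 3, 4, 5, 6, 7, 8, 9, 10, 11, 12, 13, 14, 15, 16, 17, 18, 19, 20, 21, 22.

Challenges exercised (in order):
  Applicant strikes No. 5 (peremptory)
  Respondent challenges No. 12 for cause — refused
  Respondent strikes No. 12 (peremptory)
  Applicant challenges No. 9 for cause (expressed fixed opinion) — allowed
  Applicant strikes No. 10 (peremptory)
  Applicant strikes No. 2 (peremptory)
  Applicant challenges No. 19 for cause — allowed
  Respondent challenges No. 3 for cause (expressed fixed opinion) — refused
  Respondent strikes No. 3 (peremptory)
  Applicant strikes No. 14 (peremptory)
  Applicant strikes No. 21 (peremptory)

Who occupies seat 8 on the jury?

15

Removed: #2, #3, #5, #9, #10, #12, #14, #19, #21.
Filling seats in venire order through position 8: #1, #4, #6, #7, #8, #11, #13, #15.
So seat 8 is #15.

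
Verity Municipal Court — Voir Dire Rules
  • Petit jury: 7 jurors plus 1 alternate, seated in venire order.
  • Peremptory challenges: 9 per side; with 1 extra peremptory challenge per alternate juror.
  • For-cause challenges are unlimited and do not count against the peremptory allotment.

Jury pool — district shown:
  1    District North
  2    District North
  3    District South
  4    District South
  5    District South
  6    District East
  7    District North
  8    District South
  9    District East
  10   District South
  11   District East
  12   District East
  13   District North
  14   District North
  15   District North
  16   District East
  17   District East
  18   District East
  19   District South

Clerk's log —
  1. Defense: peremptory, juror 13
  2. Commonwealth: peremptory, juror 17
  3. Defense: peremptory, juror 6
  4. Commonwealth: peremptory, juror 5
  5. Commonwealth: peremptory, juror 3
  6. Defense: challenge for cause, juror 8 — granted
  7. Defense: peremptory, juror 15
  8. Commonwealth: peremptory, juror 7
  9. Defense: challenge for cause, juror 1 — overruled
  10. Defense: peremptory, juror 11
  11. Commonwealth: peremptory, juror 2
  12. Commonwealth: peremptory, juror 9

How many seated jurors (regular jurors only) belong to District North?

Removed: #2, #3, #5, #6, #7, #8, #9, #11, #13, #15, #17.
Seated jurors 1–7: #1, #4, #10, #12, #14, #16, #18 (alternates #19 not counted).
Of those, in District North: #1, #14 → 2.

2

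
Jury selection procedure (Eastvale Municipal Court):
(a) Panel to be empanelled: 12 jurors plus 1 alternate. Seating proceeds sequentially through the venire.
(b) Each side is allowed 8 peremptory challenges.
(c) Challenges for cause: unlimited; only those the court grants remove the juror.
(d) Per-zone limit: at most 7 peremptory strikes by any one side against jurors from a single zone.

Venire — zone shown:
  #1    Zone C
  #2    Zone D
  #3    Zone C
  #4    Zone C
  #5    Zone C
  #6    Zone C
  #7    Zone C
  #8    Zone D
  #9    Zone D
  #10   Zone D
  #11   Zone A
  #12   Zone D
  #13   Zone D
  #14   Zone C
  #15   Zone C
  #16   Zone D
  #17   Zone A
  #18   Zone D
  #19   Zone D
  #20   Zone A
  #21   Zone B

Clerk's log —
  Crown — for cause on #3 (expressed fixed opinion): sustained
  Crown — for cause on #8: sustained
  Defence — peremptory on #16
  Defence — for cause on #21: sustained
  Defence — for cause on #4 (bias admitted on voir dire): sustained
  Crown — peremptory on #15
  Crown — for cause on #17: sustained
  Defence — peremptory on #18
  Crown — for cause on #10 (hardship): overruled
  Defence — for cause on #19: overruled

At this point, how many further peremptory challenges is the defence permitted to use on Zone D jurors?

Defence peremptories so far: #16, #18 — 2 of 8 used, 6 left overall.
Against Zone D: #16, #18 — 2 used; per-zone cap 7 leaves 5.
Binding limit: min(6, 5) = 5.

5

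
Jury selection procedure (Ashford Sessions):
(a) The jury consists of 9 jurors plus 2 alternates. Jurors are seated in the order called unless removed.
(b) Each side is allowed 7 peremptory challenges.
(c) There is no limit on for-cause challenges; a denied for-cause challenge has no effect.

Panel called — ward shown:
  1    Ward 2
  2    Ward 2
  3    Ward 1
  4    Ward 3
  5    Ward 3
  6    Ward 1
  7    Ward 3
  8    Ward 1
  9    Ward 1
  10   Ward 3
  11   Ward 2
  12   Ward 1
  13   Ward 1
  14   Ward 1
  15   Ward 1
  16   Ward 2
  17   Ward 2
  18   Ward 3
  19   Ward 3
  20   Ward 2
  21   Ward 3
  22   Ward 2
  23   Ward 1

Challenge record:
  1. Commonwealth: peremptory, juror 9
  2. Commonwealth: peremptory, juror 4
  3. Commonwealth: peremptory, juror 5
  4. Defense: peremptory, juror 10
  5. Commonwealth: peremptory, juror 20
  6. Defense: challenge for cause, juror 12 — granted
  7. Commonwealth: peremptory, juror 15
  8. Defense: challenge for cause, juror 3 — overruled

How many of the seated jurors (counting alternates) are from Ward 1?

Removed: #4, #5, #9, #10, #12, #15, #20.
Seated (11 incl. alternates): #1, #2, #3, #6, #7, #8, #11, #13, #14, #16, #17.
Of those, in Ward 1: #3, #6, #8, #13, #14 → 5.

5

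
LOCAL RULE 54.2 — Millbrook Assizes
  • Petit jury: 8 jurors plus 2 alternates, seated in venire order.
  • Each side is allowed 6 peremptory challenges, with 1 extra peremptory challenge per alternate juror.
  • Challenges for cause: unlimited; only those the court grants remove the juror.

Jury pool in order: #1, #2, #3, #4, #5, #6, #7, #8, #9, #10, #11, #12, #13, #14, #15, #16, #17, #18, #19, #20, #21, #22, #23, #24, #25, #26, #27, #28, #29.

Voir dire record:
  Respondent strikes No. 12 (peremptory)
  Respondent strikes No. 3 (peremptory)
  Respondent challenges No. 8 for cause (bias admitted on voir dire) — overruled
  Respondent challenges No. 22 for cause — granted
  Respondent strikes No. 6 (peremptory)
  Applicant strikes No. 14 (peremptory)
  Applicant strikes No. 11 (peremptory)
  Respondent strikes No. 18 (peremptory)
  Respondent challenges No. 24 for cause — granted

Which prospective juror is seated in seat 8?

Removed: #3, #6, #11, #12, #14, #18, #22, #24. (#8 stays — for-cause denied.)
Seating in order: seats 1–8 → #1, #2, #4, #5, #7, #8, #9, #10; alternates → #13, #15.
So seat 8 is #10.

10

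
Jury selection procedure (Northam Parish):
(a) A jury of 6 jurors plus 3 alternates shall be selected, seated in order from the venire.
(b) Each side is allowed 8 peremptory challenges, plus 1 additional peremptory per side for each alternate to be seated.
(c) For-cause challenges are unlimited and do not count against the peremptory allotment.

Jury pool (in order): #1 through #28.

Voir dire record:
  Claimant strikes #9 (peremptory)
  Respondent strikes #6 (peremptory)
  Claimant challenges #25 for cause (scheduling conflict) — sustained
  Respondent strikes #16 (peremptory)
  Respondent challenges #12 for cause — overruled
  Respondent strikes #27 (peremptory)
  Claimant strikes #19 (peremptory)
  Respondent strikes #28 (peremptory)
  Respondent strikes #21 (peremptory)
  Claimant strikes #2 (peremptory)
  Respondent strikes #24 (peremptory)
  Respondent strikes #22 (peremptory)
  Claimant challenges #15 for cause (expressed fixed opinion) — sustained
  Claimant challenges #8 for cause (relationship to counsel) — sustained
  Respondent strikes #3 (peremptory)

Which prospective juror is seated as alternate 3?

Removed: #2, #3, #6, #8, #9, #15, #16, #19, #21, #22, #24, #25, #27, #28. (#12 stays — for-cause denied.)
Seating in order: seats 1–6 → #1, #4, #5, #7, #10, #11; alternates → #12, #13, #14.
So alternate 3 is #14.

14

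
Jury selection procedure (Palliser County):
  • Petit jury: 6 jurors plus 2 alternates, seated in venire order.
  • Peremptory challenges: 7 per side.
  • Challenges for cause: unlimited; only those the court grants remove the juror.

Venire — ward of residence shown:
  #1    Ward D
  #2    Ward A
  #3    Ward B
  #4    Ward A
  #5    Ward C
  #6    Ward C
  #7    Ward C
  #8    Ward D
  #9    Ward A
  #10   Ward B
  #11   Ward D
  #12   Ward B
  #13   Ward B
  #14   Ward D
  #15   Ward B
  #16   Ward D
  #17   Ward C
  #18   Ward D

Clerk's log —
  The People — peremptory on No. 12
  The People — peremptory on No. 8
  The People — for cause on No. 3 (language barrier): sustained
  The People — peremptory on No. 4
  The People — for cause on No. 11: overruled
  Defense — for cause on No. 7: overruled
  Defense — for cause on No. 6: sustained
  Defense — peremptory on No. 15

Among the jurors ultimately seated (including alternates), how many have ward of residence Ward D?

2

Removed: #3, #4, #6, #8, #12, #15.
Seated (8 incl. alternates): #1, #2, #5, #7, #9, #10, #11, #13.
Of those, in Ward D: #1, #11 → 2.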